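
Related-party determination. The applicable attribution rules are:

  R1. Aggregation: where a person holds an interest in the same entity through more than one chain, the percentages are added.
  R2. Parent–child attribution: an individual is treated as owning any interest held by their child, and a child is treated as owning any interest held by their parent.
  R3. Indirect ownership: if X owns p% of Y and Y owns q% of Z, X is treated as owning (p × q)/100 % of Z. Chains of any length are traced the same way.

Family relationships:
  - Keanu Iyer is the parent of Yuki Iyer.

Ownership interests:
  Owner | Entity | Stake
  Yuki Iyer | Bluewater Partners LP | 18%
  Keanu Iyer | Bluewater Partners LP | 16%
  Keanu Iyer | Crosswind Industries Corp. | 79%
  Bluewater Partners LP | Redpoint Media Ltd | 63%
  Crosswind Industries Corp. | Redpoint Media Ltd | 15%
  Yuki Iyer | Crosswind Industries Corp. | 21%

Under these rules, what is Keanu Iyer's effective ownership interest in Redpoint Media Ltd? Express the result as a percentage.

By parent–child attribution (R2), Keanu Iyer is treated as also owning Yuki Iyer's interest in Bluewater Partners LP, giving 16% + 18% = 34%.
By parent–child attribution (R2), Keanu Iyer is treated as also owning Yuki Iyer's interest in Crosswind Industries Corp, giving 79% + 21% = 100%.
Chain via Bluewater Partners LP (R3): 34% × 63% = 21.42% of Redpoint Media Ltd.
Chain via Crosswind Industries Corp. (R3): 100% × 15% = 15% of Redpoint Media Ltd.
Aggregating (R1): 21.42% + 15% = 36.42%.

36.42%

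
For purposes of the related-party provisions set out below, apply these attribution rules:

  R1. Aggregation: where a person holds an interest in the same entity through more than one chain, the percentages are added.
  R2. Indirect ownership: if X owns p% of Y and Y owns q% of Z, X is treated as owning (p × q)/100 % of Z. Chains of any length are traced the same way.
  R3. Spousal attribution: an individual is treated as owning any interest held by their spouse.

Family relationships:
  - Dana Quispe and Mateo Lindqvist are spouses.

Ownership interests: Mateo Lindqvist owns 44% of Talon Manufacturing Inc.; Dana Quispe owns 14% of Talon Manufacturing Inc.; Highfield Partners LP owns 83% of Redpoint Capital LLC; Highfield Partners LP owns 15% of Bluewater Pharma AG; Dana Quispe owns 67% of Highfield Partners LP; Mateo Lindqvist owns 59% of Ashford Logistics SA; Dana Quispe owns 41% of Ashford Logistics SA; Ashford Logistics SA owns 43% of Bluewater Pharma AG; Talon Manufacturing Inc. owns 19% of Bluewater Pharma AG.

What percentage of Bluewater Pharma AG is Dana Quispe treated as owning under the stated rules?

By spousal attribution (R3), Dana Quispe is treated as also owning Mateo Lindqvist's interest in Talon Manufacturing Inc, giving 14% + 44% = 58%.
By spousal attribution (R3), Dana Quispe is treated as also owning Mateo Lindqvist's interest in Ashford Logistics SA, giving 41% + 59% = 100%.
Chain via Highfield Partners LP (R2): 67% × 15% = 10.05% of Bluewater Pharma AG.
Chain via Talon Manufacturing Inc. (R2): 58% × 19% = 11.02% of Bluewater Pharma AG.
Chain via Ashford Logistics SA (R2): 100% × 43% = 43% of Bluewater Pharma AG.
Aggregating (R1): 10.05% + 11.02% + 43% = 64.07%.

64.07%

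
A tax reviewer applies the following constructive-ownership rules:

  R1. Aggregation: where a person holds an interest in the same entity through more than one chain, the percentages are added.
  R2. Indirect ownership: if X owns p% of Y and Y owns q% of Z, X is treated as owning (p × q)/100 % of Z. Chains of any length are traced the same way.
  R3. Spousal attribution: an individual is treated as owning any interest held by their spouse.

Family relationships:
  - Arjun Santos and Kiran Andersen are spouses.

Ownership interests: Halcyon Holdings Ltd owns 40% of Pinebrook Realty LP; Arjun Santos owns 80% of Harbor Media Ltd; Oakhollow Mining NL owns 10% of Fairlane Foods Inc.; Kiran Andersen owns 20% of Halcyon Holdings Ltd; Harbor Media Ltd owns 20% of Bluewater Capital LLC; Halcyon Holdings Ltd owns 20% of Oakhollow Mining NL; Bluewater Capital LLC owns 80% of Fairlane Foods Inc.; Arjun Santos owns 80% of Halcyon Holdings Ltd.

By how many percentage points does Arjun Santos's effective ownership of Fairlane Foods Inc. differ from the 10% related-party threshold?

By spousal attribution (R3), Arjun Santos is treated as also owning Kiran Andersen's interest in Halcyon Holdings Ltd, giving 80% + 20% = 100%.
Chain via Harbor Media Ltd → Bluewater Capital LLC (R2): 80% × 20% × 80% = 12.8% of Fairlane Foods Inc.
Chain via Halcyon Holdings Ltd → Oakhollow Mining NL (R2): 100% × 20% × 10% = 2% of Fairlane Foods Inc.
Aggregating (R1): 12.8% + 2% = 14.8%.
14.8% exceeds the 10% threshold by 4.8 percentage points.

4.8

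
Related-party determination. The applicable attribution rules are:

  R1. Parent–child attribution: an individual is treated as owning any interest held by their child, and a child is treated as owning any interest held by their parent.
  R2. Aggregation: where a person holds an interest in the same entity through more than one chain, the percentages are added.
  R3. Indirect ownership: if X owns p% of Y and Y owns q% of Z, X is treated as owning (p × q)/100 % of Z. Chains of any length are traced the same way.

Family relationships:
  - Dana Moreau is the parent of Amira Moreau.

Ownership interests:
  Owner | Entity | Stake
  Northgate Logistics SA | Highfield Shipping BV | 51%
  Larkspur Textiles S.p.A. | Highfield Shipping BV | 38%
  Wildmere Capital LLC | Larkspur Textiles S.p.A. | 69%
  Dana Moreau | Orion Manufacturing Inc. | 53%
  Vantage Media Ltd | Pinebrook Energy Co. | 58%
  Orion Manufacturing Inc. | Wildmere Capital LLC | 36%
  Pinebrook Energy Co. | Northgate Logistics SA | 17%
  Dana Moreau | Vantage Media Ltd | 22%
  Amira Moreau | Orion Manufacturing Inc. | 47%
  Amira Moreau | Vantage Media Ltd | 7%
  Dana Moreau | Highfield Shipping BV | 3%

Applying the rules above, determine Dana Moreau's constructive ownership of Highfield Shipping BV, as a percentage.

By parent–child attribution (R1), Dana Moreau is treated as also owning Amira Moreau's interest in Orion Manufacturing Inc, giving 53% + 47% = 100%.
By parent–child attribution (R1), Dana Moreau is treated as also owning Amira Moreau's interest in Vantage Media Ltd, giving 22% + 7% = 29%.
Chain via Orion Manufacturing Inc. → Wildmere Capital LLC → Larkspur Textiles S.p.A. (R3): 100% × 36% × 69% × 38% = 9.4392% of Highfield Shipping BV.
Chain via Vantage Media Ltd → Pinebrook Energy Co. → Northgate Logistics SA (R3): 29% × 58% × 17% × 51% = 1.458294% of Highfield Shipping BV.
Direct interest in Highfield Shipping BV: 3%.
Aggregating (R2): 9.4392% + 1.458294% + 3% = 13.897494%.

13.897494%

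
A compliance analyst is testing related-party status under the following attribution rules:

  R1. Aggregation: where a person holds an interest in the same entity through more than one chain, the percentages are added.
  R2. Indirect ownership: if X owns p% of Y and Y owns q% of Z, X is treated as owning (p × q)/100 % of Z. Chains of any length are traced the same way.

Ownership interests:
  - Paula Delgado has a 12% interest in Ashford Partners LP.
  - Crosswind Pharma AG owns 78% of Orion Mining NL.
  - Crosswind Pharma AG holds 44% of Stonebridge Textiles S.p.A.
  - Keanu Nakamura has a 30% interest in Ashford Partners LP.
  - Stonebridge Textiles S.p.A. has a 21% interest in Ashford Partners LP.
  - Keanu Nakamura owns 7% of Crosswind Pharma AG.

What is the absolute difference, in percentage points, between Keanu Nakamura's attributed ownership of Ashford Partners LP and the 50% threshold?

Chain via Crosswind Pharma AG → Stonebridge Textiles S.p.A. (R2): 7% × 44% × 21% = 0.6468% of Ashford Partners LP.
Direct interest in Ashford Partners LP: 30%.
Aggregating (R1): 0.6468% + 30% = 30.6468%.
30.6468% falls short of the 50% threshold by 19.3532 percentage points.

19.3532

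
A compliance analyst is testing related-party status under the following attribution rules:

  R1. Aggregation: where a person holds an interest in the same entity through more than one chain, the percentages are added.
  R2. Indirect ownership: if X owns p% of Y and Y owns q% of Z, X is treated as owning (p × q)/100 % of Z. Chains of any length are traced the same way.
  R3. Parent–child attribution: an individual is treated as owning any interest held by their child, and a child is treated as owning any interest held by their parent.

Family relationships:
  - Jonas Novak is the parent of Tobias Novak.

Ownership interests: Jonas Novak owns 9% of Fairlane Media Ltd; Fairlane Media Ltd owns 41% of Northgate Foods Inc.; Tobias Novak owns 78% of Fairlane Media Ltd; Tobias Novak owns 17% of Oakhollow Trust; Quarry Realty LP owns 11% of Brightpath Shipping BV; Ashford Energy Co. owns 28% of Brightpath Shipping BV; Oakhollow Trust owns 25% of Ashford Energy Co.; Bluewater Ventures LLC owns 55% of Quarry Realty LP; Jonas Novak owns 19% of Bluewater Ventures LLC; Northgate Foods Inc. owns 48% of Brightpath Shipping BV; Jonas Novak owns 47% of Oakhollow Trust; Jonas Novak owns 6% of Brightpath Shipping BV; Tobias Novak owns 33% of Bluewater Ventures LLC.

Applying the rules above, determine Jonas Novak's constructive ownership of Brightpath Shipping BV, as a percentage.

By parent–child attribution (R3), Jonas Novak is treated as also owning Tobias Novak's interest in Oakhollow Trust, giving 47% + 17% = 64%.
By parent–child attribution (R3), Jonas Novak is treated as also owning Tobias Novak's interest in Bluewater Ventures LLC, giving 19% + 33% = 52%.
By parent–child attribution (R3), Jonas Novak is treated as also owning Tobias Novak's interest in Fairlane Media Ltd, giving 9% + 78% = 87%.
Chain via Oakhollow Trust → Ashford Energy Co. (R2): 64% × 25% × 28% = 4.48% of Brightpath Shipping BV.
Chain via Bluewater Ventures LLC → Quarry Realty LP (R2): 52% × 55% × 11% = 3.146% of Brightpath Shipping BV.
Chain via Fairlane Media Ltd → Northgate Foods Inc. (R2): 87% × 41% × 48% = 17.1216% of Brightpath Shipping BV.
Direct interest in Brightpath Shipping BV: 6%.
Aggregating (R1): 4.48% + 3.146% + 17.1216% + 6% = 30.7476%.

30.7476%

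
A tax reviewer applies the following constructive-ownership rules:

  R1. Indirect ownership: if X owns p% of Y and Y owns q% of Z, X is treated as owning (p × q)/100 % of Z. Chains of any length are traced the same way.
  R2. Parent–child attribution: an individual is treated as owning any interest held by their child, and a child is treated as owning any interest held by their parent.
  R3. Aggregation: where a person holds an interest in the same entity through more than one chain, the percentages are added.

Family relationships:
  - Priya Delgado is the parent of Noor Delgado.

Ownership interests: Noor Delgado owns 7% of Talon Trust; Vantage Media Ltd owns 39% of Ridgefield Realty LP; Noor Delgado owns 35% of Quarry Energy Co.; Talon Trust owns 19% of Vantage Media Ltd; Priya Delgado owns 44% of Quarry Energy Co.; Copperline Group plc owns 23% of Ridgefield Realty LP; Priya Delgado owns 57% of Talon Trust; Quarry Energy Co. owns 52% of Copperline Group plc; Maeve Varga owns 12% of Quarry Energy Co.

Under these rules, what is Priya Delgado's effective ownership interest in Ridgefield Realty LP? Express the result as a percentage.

By parent–child attribution (R2), Priya Delgado is treated as also owning Noor Delgado's interest in Quarry Energy Co, giving 44% + 35% = 79%.
By parent–child attribution (R2), Priya Delgado is treated as also owning Noor Delgado's interest in Talon Trust, giving 57% + 7% = 64%.
Chain via Quarry Energy Co. → Copperline Group plc (R1): 79% × 52% × 23% = 9.4484% of Ridgefield Realty LP.
Chain via Talon Trust → Vantage Media Ltd (R1): 64% × 19% × 39% = 4.7424% of Ridgefield Realty LP.
Aggregating (R3): 9.4484% + 4.7424% = 14.1908%.

14.1908%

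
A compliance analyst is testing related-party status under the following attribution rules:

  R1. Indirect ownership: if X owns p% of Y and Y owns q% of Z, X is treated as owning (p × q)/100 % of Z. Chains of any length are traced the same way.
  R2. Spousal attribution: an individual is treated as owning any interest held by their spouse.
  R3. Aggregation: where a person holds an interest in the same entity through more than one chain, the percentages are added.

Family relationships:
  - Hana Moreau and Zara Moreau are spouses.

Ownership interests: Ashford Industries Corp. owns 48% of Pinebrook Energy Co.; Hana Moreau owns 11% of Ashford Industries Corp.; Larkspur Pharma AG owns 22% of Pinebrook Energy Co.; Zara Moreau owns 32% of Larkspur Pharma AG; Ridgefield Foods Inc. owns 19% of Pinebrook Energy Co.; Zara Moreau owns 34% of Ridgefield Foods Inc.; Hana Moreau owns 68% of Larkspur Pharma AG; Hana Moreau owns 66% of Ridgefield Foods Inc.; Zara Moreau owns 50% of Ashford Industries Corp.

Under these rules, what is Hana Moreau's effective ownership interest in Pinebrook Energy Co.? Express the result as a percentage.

By spousal attribution (R2), Hana Moreau is treated as also owning Zara Moreau's interest in Ashford Industries Corp, giving 11% + 50% = 61%.
By spousal attribution (R2), Hana Moreau is treated as also owning Zara Moreau's interest in Ridgefield Foods Inc, giving 66% + 34% = 100%.
By spousal attribution (R2), Hana Moreau is treated as also owning Zara Moreau's interest in Larkspur Pharma AG, giving 68% + 32% = 100%.
Chain via Ashford Industries Corp. (R1): 61% × 48% = 29.28% of Pinebrook Energy Co.
Chain via Ridgefield Foods Inc. (R1): 100% × 19% = 19% of Pinebrook Energy Co.
Chain via Larkspur Pharma AG (R1): 100% × 22% = 22% of Pinebrook Energy Co.
Aggregating (R3): 29.28% + 19% + 22% = 70.28%.

70.28%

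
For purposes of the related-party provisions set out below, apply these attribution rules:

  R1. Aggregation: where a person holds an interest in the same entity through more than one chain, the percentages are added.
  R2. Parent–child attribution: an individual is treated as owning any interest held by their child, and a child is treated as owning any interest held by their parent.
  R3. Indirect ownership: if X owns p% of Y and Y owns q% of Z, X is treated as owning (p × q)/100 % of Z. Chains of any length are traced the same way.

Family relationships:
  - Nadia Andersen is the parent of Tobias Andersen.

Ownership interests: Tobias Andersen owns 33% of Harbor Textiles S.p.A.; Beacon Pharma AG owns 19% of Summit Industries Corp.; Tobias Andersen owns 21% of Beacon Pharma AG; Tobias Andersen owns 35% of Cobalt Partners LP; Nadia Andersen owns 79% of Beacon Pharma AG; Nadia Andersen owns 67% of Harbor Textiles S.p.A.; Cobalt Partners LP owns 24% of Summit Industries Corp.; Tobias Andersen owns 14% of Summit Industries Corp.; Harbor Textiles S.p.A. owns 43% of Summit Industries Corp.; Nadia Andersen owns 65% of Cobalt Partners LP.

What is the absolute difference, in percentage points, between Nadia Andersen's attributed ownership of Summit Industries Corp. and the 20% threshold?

By parent–child attribution (R2), Nadia Andersen is treated as also owning Tobias Andersen's interest in Beacon Pharma AG, giving 79% + 21% = 100%.
By parent–child attribution (R2), Nadia Andersen is treated as also owning Tobias Andersen's interest in Harbor Textiles S.p.A, giving 67% + 33% = 100%.
By parent–child attribution (R2), Nadia Andersen is treated as also owning Tobias Andersen's interest in Cobalt Partners LP, giving 65% + 35% = 100%.
By parent–child attribution (R2), Nadia Andersen is treated as owning Tobias Andersen's 14% interest in Summit Industries Corp.
Chain via Beacon Pharma AG (R3): 100% × 19% = 19% of Summit Industries Corp.
Chain via Harbor Textiles S.p.A. (R3): 100% × 43% = 43% of Summit Industries Corp.
Chain via Cobalt Partners LP (R3): 100% × 24% = 24% of Summit Industries Corp.
Direct interest in Summit Industries Corp: 14%.
Aggregating (R1): 19% + 43% + 24% + 14% = 100%.
100% exceeds the 20% threshold by 80 percentage points.

80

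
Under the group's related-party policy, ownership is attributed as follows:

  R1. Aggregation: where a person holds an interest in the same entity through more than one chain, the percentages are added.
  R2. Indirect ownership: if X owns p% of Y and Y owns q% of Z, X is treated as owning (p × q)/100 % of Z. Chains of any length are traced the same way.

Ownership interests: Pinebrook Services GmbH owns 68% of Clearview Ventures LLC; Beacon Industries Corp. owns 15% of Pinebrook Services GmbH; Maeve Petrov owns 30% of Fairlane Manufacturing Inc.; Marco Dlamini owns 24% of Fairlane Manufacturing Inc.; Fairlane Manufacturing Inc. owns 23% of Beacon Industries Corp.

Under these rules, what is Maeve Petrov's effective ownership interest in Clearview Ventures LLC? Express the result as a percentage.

Chain via Fairlane Manufacturing Inc. → Beacon Industries Corp. → Pinebrook Services GmbH (R2): 30% × 23% × 15% × 68% = 0.7038% of Clearview Ventures LLC.

0.7038%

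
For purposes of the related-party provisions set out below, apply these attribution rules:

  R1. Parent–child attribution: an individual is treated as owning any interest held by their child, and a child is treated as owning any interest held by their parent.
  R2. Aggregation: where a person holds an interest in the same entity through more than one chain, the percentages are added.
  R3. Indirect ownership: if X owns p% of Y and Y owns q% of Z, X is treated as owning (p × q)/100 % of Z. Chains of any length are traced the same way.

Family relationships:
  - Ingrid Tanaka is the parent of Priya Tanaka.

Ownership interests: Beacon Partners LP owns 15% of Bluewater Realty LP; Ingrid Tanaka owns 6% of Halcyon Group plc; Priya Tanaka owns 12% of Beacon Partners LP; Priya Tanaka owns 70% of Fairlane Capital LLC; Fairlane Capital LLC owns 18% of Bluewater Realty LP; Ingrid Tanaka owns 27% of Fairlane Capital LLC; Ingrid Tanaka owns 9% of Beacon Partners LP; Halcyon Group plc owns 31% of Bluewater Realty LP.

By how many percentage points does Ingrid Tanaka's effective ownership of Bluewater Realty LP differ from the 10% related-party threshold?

12.47

By parent–child attribution (R1), Ingrid Tanaka is treated as also owning Priya Tanaka's interest in Fairlane Capital LLC, giving 27% + 70% = 97%.
By parent–child attribution (R1), Ingrid Tanaka is treated as also owning Priya Tanaka's interest in Beacon Partners LP, giving 9% + 12% = 21%.
Chain via Fairlane Capital LLC (R3): 97% × 18% = 17.46% of Bluewater Realty LP.
Chain via Halcyon Group plc (R3): 6% × 31% = 1.86% of Bluewater Realty LP.
Chain via Beacon Partners LP (R3): 21% × 15% = 3.15% of Bluewater Realty LP.
Aggregating (R2): 17.46% + 1.86% + 3.15% = 22.47%.
22.47% exceeds the 10% threshold by 12.47 percentage points.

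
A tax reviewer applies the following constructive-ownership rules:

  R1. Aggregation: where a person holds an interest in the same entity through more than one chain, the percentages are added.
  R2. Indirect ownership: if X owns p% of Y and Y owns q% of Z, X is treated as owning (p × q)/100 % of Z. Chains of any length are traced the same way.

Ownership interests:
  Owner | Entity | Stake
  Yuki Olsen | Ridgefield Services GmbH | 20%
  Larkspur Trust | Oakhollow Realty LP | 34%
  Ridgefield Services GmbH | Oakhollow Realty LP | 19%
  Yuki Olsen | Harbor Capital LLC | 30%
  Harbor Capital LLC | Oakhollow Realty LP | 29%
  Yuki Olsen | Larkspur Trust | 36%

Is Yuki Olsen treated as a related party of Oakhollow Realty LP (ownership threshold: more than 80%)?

No

Chain via Ridgefield Services GmbH (R2): 20% × 19% = 3.8% of Oakhollow Realty LP.
Chain via Harbor Capital LLC (R2): 30% × 29% = 8.7% of Oakhollow Realty LP.
Chain via Larkspur Trust (R2): 36% × 34% = 12.24% of Oakhollow Realty LP.
Aggregating (R1): 3.8% + 8.7% + 12.24% = 24.74%.
24.74% does not exceed the 80% threshold, so Yuki is not a related party to Oakhollow Realty LP.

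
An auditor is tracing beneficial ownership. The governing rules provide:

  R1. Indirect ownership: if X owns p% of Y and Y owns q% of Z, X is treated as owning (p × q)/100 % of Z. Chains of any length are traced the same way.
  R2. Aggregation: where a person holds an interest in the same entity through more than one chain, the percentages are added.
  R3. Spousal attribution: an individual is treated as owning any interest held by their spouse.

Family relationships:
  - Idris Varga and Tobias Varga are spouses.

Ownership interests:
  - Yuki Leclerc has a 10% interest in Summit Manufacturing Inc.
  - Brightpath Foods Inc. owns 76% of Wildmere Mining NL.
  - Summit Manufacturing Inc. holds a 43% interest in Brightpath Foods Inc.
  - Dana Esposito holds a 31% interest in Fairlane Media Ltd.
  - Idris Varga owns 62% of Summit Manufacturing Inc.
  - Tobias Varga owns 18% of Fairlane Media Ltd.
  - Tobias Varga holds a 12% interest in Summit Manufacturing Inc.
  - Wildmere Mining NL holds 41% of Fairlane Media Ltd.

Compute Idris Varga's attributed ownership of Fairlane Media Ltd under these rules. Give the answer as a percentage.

By spousal attribution (R3), Idris Varga is treated as also owning Tobias Varga's interest in Summit Manufacturing Inc, giving 62% + 12% = 74%.
By spousal attribution (R3), Idris Varga is treated as owning Tobias Varga's 18% interest in Fairlane Media Ltd.
Chain via Summit Manufacturing Inc. → Brightpath Foods Inc. → Wildmere Mining NL (R1): 74% × 43% × 76% × 41% = 9.915112% of Fairlane Media Ltd.
Direct interest in Fairlane Media Ltd: 18%.
Aggregating (R2): 9.915112% + 18% = 27.915112%.

27.915112%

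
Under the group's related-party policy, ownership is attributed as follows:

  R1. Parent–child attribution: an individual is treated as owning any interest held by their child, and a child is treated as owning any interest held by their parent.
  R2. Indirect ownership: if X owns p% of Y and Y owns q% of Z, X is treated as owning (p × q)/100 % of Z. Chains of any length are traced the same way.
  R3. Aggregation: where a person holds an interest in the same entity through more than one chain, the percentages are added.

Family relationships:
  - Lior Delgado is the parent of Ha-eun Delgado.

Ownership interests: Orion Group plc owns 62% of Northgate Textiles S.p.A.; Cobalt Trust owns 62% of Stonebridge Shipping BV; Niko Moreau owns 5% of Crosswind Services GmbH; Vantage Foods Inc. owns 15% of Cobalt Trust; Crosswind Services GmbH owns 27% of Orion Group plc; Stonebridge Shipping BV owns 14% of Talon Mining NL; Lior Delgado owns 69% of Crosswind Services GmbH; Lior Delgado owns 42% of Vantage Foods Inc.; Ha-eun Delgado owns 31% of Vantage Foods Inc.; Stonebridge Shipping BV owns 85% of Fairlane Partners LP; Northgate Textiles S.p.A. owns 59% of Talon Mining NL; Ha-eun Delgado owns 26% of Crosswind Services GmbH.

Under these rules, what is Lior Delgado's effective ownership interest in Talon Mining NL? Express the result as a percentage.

10.33323%

By parent–child attribution (R1), Lior Delgado is treated as also owning Ha-eun Delgado's interest in Crosswind Services GmbH, giving 69% + 26% = 95%.
By parent–child attribution (R1), Lior Delgado is treated as also owning Ha-eun Delgado's interest in Vantage Foods Inc, giving 42% + 31% = 73%.
Chain via Crosswind Services GmbH → Orion Group plc → Northgate Textiles S.p.A. (R2): 95% × 27% × 62% × 59% = 9.38277% of Talon Mining NL.
Chain via Vantage Foods Inc. → Cobalt Trust → Stonebridge Shipping BV (R2): 73% × 15% × 62% × 14% = 0.95046% of Talon Mining NL.
Aggregating (R3): 9.38277% + 0.95046% = 10.33323%.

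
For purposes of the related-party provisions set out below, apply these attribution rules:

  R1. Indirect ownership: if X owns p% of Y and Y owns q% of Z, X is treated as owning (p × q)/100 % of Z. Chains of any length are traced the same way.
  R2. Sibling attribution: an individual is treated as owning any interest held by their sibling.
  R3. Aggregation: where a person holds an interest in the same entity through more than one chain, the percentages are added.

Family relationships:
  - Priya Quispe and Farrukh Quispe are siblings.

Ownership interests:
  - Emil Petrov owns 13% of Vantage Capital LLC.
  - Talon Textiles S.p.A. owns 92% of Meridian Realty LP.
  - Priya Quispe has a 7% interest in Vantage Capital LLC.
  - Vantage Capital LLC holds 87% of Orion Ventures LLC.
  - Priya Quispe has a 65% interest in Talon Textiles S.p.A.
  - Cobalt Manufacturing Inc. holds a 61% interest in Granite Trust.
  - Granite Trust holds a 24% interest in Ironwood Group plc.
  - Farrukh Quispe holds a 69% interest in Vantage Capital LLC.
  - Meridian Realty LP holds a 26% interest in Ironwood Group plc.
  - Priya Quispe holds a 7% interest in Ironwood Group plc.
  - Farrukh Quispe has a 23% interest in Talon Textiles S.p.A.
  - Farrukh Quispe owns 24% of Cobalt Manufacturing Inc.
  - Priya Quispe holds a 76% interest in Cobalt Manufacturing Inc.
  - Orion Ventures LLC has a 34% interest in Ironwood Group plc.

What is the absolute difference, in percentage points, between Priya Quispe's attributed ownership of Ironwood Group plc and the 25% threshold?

40.1704

By sibling attribution (R2), Priya Quispe is treated as also owning Farrukh Quispe's interest in Cobalt Manufacturing Inc, giving 76% + 24% = 100%.
By sibling attribution (R2), Priya Quispe is treated as also owning Farrukh Quispe's interest in Vantage Capital LLC, giving 7% + 69% = 76%.
By sibling attribution (R2), Priya Quispe is treated as also owning Farrukh Quispe's interest in Talon Textiles S.p.A, giving 65% + 23% = 88%.
Chain via Cobalt Manufacturing Inc. → Granite Trust (R1): 100% × 61% × 24% = 14.64% of Ironwood Group plc.
Chain via Vantage Capital LLC → Orion Ventures LLC (R1): 76% × 87% × 34% = 22.4808% of Ironwood Group plc.
Chain via Talon Textiles S.p.A. → Meridian Realty LP (R1): 88% × 92% × 26% = 21.0496% of Ironwood Group plc.
Direct interest in Ironwood Group plc: 7%.
Aggregating (R3): 14.64% + 22.4808% + 21.0496% + 7% = 65.1704%.
65.1704% exceeds the 25% threshold by 40.1704 percentage points.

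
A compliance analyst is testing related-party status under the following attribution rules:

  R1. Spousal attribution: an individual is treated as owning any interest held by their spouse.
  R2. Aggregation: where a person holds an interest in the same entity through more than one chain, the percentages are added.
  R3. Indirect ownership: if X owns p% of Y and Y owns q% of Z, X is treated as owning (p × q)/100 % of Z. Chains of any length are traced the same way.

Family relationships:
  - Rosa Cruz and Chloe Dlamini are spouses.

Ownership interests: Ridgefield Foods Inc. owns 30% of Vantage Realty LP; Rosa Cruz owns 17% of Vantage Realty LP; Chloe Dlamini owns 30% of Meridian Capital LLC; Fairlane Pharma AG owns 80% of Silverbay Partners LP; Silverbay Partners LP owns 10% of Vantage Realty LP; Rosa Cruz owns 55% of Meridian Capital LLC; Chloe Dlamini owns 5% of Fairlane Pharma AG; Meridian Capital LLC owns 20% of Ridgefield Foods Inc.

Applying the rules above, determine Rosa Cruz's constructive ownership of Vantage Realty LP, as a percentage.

22.5%

By spousal attribution (R1), Rosa Cruz is treated as also owning Chloe Dlamini's interest in Meridian Capital LLC, giving 55% + 30% = 85%.
By spousal attribution (R1), Rosa Cruz is treated as owning Chloe Dlamini's 5% interest in Fairlane Pharma AG.
Chain via Meridian Capital LLC → Ridgefield Foods Inc. (R3): 85% × 20% × 30% = 5.1% of Vantage Realty LP.
Direct interest in Vantage Realty LP: 17%.
Chain via Fairlane Pharma AG → Silverbay Partners LP (R3): 5% × 80% × 10% = 0.4% of Vantage Realty LP.
Aggregating (R2): 5.1% + 17% + 0.4% = 22.5%.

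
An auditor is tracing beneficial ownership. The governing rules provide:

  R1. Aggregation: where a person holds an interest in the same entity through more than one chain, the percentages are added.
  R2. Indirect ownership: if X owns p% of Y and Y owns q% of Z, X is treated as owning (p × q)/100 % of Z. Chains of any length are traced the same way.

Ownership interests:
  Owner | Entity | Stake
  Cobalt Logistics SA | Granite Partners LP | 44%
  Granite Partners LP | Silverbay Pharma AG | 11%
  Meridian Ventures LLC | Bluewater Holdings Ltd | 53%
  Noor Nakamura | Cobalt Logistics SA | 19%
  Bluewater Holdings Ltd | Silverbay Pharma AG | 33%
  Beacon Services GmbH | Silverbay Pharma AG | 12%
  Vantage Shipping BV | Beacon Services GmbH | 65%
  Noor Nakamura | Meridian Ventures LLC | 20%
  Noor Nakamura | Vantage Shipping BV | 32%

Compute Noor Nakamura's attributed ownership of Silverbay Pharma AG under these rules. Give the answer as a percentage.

6.9136%

Chain via Meridian Ventures LLC → Bluewater Holdings Ltd (R2): 20% × 53% × 33% = 3.498% of Silverbay Pharma AG.
Chain via Vantage Shipping BV → Beacon Services GmbH (R2): 32% × 65% × 12% = 2.496% of Silverbay Pharma AG.
Chain via Cobalt Logistics SA → Granite Partners LP (R2): 19% × 44% × 11% = 0.9196% of Silverbay Pharma AG.
Aggregating (R1): 3.498% + 2.496% + 0.9196% = 6.9136%.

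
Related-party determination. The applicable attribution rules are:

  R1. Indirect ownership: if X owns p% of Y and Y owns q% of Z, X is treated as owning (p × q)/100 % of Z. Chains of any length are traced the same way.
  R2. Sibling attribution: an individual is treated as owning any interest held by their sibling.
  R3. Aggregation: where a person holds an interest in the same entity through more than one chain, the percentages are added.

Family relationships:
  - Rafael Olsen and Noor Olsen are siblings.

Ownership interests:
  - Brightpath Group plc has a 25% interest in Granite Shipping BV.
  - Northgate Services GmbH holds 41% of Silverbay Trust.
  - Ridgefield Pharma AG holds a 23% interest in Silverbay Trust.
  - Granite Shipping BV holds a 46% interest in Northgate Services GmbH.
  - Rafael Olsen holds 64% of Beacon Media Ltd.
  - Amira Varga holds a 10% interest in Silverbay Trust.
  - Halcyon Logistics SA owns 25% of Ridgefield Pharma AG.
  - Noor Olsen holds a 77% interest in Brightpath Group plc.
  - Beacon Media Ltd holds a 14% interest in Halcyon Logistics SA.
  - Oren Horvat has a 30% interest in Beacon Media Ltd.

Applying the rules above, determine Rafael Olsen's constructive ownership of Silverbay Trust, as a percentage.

4.14575%

By sibling attribution (R2), Rafael Olsen is treated as owning Noor Olsen's 77% interest in Brightpath Group plc.
Chain via Beacon Media Ltd → Halcyon Logistics SA → Ridgefield Pharma AG (R1): 64% × 14% × 25% × 23% = 0.5152% of Silverbay Trust.
Chain via Brightpath Group plc → Granite Shipping BV → Northgate Services GmbH (R1): 77% × 25% × 46% × 41% = 3.63055% of Silverbay Trust.
Aggregating (R3): 0.5152% + 3.63055% = 4.14575%.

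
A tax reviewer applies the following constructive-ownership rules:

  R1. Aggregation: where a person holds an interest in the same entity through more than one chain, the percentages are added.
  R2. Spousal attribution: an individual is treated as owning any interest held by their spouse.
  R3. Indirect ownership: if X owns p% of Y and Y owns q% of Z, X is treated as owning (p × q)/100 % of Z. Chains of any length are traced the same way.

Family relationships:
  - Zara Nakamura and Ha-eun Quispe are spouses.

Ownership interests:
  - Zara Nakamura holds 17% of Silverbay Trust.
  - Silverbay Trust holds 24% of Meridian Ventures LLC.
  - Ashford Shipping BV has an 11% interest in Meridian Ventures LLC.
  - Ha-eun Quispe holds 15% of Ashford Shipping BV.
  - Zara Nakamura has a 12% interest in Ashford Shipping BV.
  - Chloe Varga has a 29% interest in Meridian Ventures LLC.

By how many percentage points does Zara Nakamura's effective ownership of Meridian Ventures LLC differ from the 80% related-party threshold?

By spousal attribution (R2), Zara Nakamura is treated as also owning Ha-eun Quispe's interest in Ashford Shipping BV, giving 12% + 15% = 27%.
Chain via Silverbay Trust (R3): 17% × 24% = 4.08% of Meridian Ventures LLC.
Chain via Ashford Shipping BV (R3): 27% × 11% = 2.97% of Meridian Ventures LLC.
Aggregating (R1): 4.08% + 2.97% = 7.05%.
7.05% falls short of the 80% threshold by 72.95 percentage points.

72.95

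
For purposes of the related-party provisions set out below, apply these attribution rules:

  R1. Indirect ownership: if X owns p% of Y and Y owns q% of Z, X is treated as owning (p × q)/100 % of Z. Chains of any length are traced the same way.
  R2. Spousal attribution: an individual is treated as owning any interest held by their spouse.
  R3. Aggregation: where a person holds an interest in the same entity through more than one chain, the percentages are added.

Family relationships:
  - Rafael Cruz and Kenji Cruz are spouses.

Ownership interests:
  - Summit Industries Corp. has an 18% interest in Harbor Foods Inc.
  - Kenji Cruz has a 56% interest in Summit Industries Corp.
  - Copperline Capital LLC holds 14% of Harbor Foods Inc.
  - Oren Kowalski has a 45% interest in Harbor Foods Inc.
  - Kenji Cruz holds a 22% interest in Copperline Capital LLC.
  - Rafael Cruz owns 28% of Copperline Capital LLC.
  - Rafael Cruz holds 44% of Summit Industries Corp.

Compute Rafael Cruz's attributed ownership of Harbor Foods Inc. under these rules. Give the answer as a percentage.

By spousal attribution (R2), Rafael Cruz is treated as also owning Kenji Cruz's interest in Copperline Capital LLC, giving 28% + 22% = 50%.
By spousal attribution (R2), Rafael Cruz is treated as also owning Kenji Cruz's interest in Summit Industries Corp, giving 44% + 56% = 100%.
Chain via Copperline Capital LLC (R1): 50% × 14% = 7% of Harbor Foods Inc.
Chain via Summit Industries Corp. (R1): 100% × 18% = 18% of Harbor Foods Inc.
Aggregating (R3): 7% + 18% = 25%.

25%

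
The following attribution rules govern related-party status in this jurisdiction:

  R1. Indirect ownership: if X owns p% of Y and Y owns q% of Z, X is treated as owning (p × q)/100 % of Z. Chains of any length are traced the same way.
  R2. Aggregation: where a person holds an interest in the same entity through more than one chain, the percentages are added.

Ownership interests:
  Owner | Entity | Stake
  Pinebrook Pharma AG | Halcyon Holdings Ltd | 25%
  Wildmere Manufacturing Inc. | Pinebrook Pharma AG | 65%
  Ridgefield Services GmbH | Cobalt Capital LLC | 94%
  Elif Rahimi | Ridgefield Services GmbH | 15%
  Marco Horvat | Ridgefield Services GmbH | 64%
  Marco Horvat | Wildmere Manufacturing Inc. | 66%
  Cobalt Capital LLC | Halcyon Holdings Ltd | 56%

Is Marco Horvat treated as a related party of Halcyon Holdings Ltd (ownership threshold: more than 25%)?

Chain via Wildmere Manufacturing Inc. → Pinebrook Pharma AG (R1): 66% × 65% × 25% = 10.725% of Halcyon Holdings Ltd.
Chain via Ridgefield Services GmbH → Cobalt Capital LLC (R1): 64% × 94% × 56% = 33.6896% of Halcyon Holdings Ltd.
Aggregating (R2): 10.725% + 33.6896% = 44.4146%.
44.4146% exceeds the 25% threshold, so Marco is a related party to Halcyon Holdings Ltd.

Yes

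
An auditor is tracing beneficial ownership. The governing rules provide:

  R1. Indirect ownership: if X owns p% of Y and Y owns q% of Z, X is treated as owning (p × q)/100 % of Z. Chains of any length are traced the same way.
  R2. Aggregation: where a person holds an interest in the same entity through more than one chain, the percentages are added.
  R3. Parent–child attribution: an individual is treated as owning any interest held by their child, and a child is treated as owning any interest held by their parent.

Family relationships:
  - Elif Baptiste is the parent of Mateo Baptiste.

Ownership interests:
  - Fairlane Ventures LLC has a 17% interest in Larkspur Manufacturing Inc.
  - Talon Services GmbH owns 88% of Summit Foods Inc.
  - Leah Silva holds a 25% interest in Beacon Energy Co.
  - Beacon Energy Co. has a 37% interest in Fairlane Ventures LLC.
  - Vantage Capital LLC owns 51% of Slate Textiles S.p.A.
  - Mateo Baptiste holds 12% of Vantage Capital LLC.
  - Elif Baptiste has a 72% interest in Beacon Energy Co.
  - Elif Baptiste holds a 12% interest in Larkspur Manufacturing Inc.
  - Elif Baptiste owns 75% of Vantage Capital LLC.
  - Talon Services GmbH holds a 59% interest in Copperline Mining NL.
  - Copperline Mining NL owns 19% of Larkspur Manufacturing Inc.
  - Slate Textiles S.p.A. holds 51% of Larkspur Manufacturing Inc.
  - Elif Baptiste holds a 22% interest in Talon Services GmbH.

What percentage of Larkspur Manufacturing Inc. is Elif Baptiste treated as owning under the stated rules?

By parent–child attribution (R3), Elif Baptiste is treated as also owning Mateo Baptiste's interest in Vantage Capital LLC, giving 75% + 12% = 87%.
Chain via Beacon Energy Co. → Fairlane Ventures LLC (R1): 72% × 37% × 17% = 4.5288% of Larkspur Manufacturing Inc.
Chain via Talon Services GmbH → Copperline Mining NL (R1): 22% × 59% × 19% = 2.4662% of Larkspur Manufacturing Inc.
Chain via Vantage Capital LLC → Slate Textiles S.p.A. (R1): 87% × 51% × 51% = 22.6287% of Larkspur Manufacturing Inc.
Direct interest in Larkspur Manufacturing Inc: 12%.
Aggregating (R2): 4.5288% + 2.4662% + 22.6287% + 12% = 41.6237%.

41.6237%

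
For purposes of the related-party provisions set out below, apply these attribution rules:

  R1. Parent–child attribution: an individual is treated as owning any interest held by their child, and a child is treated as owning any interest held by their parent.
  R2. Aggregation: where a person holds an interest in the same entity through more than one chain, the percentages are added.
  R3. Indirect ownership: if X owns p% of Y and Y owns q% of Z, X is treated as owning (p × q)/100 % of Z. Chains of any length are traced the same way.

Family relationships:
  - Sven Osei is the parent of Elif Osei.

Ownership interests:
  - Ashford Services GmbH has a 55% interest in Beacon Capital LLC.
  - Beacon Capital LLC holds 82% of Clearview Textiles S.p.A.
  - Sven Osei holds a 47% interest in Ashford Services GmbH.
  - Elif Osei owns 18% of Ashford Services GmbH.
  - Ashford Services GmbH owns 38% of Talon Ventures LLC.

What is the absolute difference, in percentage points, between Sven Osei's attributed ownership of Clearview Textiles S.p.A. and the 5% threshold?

By parent–child attribution (R1), Sven Osei is treated as also owning Elif Osei's interest in Ashford Services GmbH, giving 47% + 18% = 65%.
Chain via Ashford Services GmbH → Beacon Capital LLC (R3): 65% × 55% × 82% = 29.315% of Clearview Textiles S.p.A.
29.315% exceeds the 5% threshold by 24.315 percentage points.

24.315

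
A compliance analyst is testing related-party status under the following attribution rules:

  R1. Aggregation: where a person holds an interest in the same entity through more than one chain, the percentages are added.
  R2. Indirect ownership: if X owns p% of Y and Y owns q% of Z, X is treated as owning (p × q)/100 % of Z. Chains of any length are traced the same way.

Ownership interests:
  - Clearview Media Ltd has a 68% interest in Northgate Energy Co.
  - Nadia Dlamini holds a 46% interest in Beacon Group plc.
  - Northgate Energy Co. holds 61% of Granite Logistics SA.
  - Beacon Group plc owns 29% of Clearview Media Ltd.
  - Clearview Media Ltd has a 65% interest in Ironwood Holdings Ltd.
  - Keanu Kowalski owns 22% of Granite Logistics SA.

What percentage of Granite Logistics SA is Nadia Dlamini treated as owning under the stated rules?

Chain via Beacon Group plc → Clearview Media Ltd → Northgate Energy Co. (R2): 46% × 29% × 68% × 61% = 5.533432% of Granite Logistics SA.

5.533432%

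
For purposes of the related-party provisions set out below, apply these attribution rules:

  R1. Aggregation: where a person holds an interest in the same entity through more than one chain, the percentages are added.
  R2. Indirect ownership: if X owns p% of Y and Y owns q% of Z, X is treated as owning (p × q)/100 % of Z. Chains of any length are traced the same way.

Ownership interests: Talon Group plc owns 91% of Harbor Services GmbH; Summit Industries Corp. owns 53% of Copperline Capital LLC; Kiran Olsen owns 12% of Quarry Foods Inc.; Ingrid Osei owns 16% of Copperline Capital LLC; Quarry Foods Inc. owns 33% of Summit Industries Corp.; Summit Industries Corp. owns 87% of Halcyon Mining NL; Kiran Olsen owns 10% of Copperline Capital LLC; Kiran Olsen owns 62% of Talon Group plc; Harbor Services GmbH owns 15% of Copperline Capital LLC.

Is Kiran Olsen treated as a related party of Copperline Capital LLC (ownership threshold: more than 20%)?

Chain via Quarry Foods Inc. → Summit Industries Corp. (R2): 12% × 33% × 53% = 2.0988% of Copperline Capital LLC.
Chain via Talon Group plc → Harbor Services GmbH (R2): 62% × 91% × 15% = 8.463% of Copperline Capital LLC.
Direct interest in Copperline Capital LLC: 10%.
Aggregating (R1): 2.0988% + 8.463% + 10% = 20.5618%.
20.5618% exceeds the 20% threshold, so Kiran is a related party to Copperline Capital LLC.

Yes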